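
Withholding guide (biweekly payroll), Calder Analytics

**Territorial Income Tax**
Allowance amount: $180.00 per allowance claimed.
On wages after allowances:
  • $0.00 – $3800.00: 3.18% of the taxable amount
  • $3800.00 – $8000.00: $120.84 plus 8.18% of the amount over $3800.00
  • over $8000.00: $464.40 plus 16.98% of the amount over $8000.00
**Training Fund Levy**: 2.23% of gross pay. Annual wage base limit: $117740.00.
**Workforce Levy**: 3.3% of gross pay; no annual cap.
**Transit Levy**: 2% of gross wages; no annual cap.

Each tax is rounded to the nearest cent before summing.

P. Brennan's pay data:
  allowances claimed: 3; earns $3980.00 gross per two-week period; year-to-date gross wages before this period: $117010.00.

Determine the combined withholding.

Territorial Income Tax: taxable = $3980.00 − 3×$180.00 = $3440.00
  3.18% × $3440.00 = $109.39
Training Fund Levy: cap $117740.00 − YTD $117010.00 = $730.00 subject; 2.23% × $730.00 = $16.28
Workforce Levy: 3.3% × $3980.00 = $131.34
Transit Levy: 2% × $3980.00 = $79.60
Total: $109.39 + $16.28 + $131.34 + $79.60 = $336.61

$336.61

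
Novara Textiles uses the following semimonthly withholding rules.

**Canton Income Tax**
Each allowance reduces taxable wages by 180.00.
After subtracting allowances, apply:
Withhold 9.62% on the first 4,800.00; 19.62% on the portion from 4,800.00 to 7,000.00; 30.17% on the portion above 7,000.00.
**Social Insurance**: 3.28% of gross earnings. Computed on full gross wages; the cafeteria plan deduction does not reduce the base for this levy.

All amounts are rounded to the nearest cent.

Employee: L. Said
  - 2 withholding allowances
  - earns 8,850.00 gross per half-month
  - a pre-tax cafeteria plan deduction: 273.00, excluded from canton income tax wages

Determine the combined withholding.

Canton Income Tax: taxable = 8,850.00 − 273.00 − 2×180.00 = 8,217.00
  893.40 + 30.17% × (8,217.00 − 7,000.00) = 893.40 + 30.17% × 1,217.00 = 1,260.57
Social Insurance: 3.28% × 8,850.00 = 290.28
Total: 1,260.57 + 290.28 = 1,550.85

1,550.85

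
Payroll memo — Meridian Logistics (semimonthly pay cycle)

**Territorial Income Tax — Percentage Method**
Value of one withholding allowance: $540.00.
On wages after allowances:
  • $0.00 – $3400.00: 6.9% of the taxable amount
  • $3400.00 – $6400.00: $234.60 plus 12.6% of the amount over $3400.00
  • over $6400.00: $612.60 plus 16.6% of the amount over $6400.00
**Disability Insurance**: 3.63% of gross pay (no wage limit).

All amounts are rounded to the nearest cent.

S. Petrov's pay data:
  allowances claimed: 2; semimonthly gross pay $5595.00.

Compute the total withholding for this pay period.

$578.19

Territorial Income Tax: taxable = $5595.00 − 2×$540.00 = $4515.00
  $234.60 + 12.6% × ($4515.00 − $3400.00) = $234.60 + 12.6% × $1115.00 = $375.09
Disability Insurance: 3.63% × $5595.00 = $203.10
Total: $375.09 + $203.10 = $578.19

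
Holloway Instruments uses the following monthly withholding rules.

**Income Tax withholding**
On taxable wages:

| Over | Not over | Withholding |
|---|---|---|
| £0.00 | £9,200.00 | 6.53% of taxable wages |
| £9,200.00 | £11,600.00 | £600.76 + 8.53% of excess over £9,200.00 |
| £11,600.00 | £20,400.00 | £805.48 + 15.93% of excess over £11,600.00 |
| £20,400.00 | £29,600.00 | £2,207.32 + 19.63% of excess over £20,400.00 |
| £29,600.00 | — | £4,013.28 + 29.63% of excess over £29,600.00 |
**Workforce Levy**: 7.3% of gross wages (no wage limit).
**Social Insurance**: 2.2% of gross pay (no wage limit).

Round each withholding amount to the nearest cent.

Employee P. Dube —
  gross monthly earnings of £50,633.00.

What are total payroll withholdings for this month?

Income Tax: taxable = £50,633.00
  £4,013.28 + 29.63% × (£50,633.00 − £29,600.00) = £4,013.28 + 29.63% × £21,033.00 = £10,245.36
Workforce Levy: 7.3% × £50,633.00 = £3,696.21
Social Insurance: 2.2% × £50,633.00 = £1,113.93
Total: £10,245.36 + £3,696.21 + £1,113.93 = £15,055.50

£15,055.50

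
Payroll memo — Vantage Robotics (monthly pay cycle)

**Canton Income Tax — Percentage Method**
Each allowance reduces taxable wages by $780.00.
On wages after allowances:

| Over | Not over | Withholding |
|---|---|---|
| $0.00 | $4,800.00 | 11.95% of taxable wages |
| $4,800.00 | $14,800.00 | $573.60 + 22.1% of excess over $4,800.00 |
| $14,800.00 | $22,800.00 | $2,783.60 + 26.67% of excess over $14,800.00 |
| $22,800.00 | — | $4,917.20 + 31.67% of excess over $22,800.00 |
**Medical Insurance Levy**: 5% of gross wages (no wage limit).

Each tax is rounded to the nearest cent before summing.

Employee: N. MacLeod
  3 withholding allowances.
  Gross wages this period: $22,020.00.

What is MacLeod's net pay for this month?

$16,833.90

Canton Income Tax: taxable = $22,020.00 − 3×$780.00 = $19,680.00
  $2,783.60 + 26.67% × ($19,680.00 − $14,800.00) = $2,783.60 + 26.67% × $4,880.00 = $4,085.10
Medical Insurance Levy: 5% × $22,020.00 = $1,101.00
Total withheld: $4,085.10 + $1,101.00 = $5,186.10
Net pay: $22,020.00 − $5,186.10 = $16,833.90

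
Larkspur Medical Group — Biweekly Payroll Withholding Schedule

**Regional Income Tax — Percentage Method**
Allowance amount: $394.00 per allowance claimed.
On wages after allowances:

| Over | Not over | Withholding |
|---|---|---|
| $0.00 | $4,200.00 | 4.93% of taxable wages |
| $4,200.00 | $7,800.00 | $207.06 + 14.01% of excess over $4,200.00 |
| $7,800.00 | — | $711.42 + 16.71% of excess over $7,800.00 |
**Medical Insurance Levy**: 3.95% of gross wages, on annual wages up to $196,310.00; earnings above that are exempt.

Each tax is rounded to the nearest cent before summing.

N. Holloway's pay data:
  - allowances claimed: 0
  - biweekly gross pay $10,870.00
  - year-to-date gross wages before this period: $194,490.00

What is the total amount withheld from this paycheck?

Regional Income Tax: taxable = $10,870.00
  $711.42 + 16.71% × ($10,870.00 − $7,800.00) = $711.42 + 16.71% × $3,070.00 = $1,224.42
Medical Insurance Levy: cap $196,310.00 − YTD $194,490.00 = $1,820.00 subject; 3.95% × $1,820.00 = $71.89
Total: $1,224.42 + $71.89 = $1,296.31

$1,296.31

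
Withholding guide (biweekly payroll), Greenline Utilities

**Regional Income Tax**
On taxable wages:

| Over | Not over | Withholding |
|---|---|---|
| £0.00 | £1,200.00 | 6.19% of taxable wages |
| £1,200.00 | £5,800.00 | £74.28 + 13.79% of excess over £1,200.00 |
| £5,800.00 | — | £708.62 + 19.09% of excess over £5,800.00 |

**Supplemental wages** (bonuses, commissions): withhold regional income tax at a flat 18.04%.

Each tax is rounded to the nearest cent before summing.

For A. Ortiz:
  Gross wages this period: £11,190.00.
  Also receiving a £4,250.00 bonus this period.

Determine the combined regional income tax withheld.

£2,504.27

Regional Income Tax: taxable = £11,190.00
  £708.62 + 19.09% × (£11,190.00 − £5,800.00) = £708.62 + 19.09% × £5,390.00 = £1,737.57
Supplemental (18.04% flat on bonus): 18.04% × £4,250.00 = £766.70
Total regional income tax: £1,737.57 + £766.70 = £2,504.27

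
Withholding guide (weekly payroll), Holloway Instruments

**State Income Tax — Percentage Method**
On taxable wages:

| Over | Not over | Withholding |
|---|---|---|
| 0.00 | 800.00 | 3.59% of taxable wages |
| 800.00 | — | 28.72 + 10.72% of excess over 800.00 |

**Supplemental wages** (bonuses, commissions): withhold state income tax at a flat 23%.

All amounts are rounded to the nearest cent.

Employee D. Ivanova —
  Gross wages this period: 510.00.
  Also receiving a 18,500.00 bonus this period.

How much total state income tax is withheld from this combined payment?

4,273.31

State Income Tax: taxable = 510.00
  3.59% × 510.00 = 18.31
Supplemental (23% flat on bonus): 23% × 18,500.00 = 4,255.00
Total state income tax: 18.31 + 4,255.00 = 4,273.31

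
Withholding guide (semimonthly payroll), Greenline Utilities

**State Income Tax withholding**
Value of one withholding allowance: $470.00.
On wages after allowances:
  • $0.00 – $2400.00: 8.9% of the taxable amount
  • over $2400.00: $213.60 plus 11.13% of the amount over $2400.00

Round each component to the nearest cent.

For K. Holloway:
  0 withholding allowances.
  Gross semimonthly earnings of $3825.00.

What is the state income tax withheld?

State Income Tax: taxable = $3825.00
  $213.60 + 11.13% × ($3825.00 − $2400.00) = $213.60 + 11.13% × $1425.00 = $372.20

$372.20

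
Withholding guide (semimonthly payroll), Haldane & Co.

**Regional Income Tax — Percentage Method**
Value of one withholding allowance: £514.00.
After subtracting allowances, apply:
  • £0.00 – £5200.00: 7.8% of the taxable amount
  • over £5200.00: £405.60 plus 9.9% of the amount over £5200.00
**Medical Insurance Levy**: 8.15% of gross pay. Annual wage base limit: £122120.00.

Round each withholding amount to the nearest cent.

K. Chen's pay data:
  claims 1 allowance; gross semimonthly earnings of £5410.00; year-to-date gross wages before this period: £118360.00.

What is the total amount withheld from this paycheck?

Regional Income Tax: taxable = £5410.00 − 1×£514.00 = £4896.00
  7.8% × £4896.00 = £381.89
Medical Insurance Levy: cap £122120.00 − YTD £118360.00 = £3760.00 subject; 8.15% × £3760.00 = £306.44
Total: £381.89 + £306.44 = £688.33

£688.33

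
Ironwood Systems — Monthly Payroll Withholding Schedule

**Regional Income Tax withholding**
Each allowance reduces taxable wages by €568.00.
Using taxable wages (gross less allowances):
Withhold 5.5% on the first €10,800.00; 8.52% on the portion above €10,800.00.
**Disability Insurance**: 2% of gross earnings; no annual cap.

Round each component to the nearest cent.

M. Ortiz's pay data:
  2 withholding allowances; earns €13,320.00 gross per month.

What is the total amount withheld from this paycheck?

Regional Income Tax: taxable = €13,320.00 − 2×€568.00 = €12,184.00
  €594.00 + 8.52% × (€12,184.00 − €10,800.00) = €594.00 + 8.52% × €1,384.00 = €711.92
Disability Insurance: 2% × €13,320.00 = €266.40
Total: €711.92 + €266.40 = €978.32

€978.32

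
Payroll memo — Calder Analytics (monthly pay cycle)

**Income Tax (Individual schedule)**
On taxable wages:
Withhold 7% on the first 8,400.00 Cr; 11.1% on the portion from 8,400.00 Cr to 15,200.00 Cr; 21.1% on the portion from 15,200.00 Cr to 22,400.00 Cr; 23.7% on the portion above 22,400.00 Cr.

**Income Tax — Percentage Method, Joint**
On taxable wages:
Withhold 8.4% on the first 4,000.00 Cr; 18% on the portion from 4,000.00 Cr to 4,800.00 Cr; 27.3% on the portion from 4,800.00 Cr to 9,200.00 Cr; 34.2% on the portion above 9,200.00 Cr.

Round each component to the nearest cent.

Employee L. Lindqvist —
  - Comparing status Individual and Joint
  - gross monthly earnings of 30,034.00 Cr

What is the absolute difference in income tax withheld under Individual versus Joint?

Income Tax (Individual): taxable = 30,034.00 Cr
  2,862.00 Cr + 23.7% × (30,034.00 Cr − 22,400.00 Cr) = 2,862.00 Cr + 23.7% × 7,634.00 Cr = 4,671.26 Cr
Income Tax (Joint): taxable = 30,034.00 Cr
  1,681.20 Cr + 34.2% × (30,034.00 Cr − 9,200.00 Cr) = 1,681.20 Cr + 34.2% × 20,834.00 Cr = 8,806.43 Cr
Difference: |4,671.26 Cr − 8,806.43 Cr| = 4,135.17 Cr (higher under Joint)

4,135.17 Cr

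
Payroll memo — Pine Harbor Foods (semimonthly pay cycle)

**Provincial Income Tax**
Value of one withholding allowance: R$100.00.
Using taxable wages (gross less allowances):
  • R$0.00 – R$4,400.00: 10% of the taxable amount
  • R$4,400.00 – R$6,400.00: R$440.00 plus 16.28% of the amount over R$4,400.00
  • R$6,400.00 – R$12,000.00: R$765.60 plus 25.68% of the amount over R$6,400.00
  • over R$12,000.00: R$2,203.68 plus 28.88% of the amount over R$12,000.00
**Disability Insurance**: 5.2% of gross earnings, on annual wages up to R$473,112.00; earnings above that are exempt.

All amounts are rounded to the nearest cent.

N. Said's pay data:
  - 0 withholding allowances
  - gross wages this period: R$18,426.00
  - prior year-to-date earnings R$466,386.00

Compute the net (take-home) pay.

Provincial Income Tax: taxable = R$18,426.00
  R$2,203.68 + 28.88% × (R$18,426.00 − R$12,000.00) = R$2,203.68 + 28.88% × R$6,426.00 = R$4,059.51
Disability Insurance: cap R$473,112.00 − YTD R$466,386.00 = R$6,726.00 subject; 5.2% × R$6,726.00 = R$349.75
Total withheld: R$4,059.51 + R$349.75 = R$4,409.26
Net pay: R$18,426.00 − R$4,409.26 = R$14,016.74

R$14,016.74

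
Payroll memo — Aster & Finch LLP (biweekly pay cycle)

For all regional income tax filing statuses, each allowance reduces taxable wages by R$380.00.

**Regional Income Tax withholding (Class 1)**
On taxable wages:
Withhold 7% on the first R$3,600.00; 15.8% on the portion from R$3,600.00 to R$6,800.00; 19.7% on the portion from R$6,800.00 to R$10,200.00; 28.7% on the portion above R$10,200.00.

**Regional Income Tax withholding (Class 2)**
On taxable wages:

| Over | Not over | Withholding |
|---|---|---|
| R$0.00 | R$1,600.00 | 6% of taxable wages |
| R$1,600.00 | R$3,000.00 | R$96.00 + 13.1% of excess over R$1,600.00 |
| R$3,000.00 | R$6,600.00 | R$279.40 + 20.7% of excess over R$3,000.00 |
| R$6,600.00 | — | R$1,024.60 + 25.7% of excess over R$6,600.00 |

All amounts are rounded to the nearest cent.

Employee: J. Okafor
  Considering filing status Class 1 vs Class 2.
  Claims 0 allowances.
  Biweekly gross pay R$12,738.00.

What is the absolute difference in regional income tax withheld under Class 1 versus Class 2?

Regional Income Tax (Class 1): taxable = R$12,738.00
  R$1,427.40 + 28.7% × (R$12,738.00 − R$10,200.00) = R$1,427.40 + 28.7% × R$2,538.00 = R$2,155.81
Regional Income Tax (Class 2): taxable = R$12,738.00
  R$1,024.60 + 25.7% × (R$12,738.00 − R$6,600.00) = R$1,024.60 + 25.7% × R$6,138.00 = R$2,602.07
Difference: |R$2,155.81 − R$2,602.07| = R$446.26 (higher under Class 2)

R$446.26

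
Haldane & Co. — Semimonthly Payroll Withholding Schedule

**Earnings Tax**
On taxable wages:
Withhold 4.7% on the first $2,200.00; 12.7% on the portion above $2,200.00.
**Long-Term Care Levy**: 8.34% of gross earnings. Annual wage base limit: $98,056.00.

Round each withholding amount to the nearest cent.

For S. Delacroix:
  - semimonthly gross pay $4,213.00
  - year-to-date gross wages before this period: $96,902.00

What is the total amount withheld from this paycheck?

Earnings Tax: taxable = $4,213.00
  $103.40 + 12.7% × ($4,213.00 − $2,200.00) = $103.40 + 12.7% × $2,013.00 = $359.05
Long-Term Care Levy: cap $98,056.00 − YTD $96,902.00 = $1,154.00 subject; 8.34% × $1,154.00 = $96.24
Total: $359.05 + $96.24 = $455.29

$455.29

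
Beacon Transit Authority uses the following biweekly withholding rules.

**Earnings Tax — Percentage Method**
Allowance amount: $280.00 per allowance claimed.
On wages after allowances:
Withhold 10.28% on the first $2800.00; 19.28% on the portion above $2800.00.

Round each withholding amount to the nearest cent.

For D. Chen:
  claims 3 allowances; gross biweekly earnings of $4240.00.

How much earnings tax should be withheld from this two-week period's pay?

Earnings Tax: taxable = $4240.00 − 3×$280.00 = $3400.00
  $287.84 + 19.28% × ($3400.00 − $2800.00) = $287.84 + 19.28% × $600.00 = $403.52

$403.52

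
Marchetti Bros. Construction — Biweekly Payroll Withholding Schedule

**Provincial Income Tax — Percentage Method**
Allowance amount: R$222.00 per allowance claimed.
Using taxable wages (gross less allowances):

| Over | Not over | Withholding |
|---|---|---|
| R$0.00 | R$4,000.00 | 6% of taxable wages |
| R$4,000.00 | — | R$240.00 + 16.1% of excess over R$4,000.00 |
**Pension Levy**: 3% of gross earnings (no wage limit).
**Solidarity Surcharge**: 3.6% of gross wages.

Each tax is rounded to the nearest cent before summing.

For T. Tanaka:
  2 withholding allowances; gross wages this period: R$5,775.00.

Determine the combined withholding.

R$835.44

Provincial Income Tax: taxable = R$5,775.00 − 2×R$222.00 = R$5,331.00
  R$240.00 + 16.1% × (R$5,331.00 − R$4,000.00) = R$240.00 + 16.1% × R$1,331.00 = R$454.29
Pension Levy: 3% × R$5,775.00 = R$173.25
Solidarity Surcharge: 3.6% × R$5,775.00 = R$207.90
Total: R$454.29 + R$173.25 + R$207.90 = R$835.44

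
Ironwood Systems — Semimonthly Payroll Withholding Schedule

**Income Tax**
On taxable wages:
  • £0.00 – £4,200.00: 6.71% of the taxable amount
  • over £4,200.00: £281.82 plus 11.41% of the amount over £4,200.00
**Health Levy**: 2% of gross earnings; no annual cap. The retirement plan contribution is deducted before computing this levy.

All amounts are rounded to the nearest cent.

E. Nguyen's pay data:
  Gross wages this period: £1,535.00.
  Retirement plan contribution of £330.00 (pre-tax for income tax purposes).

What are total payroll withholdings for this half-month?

Income Tax: taxable = £1,535.00 − £330.00 = £1,205.00
  6.71% × £1,205.00 = £80.86
Health Levy: 2% × £1,205.00 = £24.10
Total: £80.86 + £24.10 = £104.96

£104.96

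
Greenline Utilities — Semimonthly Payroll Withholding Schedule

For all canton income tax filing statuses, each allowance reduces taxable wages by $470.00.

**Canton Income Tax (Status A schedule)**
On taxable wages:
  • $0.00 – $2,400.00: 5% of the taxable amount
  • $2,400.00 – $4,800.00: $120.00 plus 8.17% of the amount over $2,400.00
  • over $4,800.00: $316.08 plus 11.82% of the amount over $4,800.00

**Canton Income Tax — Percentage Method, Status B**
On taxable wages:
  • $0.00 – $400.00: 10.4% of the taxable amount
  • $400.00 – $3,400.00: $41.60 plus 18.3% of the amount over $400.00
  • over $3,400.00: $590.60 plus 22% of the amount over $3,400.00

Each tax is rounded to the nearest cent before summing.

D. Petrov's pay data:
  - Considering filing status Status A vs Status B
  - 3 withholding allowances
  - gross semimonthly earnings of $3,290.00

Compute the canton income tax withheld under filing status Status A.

$94.00

Canton Income Tax (Status A): taxable = $3,290.00 − 3×$470.00 = $1,880.00
  5% × $1,880.00 = $94.00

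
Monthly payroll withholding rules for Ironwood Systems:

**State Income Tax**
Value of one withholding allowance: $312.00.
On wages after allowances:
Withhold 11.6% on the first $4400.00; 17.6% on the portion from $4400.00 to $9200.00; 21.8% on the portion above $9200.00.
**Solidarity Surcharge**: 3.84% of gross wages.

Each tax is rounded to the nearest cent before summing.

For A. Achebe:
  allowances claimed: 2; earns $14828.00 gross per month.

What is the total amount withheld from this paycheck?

$3015.47

State Income Tax: taxable = $14828.00 − 2×$312.00 = $14204.00
  $1355.20 + 21.8% × ($14204.00 − $9200.00) = $1355.20 + 21.8% × $5004.00 = $2446.07
Solidarity Surcharge: 3.84% × $14828.00 = $569.40
Total: $2446.07 + $569.40 = $3015.47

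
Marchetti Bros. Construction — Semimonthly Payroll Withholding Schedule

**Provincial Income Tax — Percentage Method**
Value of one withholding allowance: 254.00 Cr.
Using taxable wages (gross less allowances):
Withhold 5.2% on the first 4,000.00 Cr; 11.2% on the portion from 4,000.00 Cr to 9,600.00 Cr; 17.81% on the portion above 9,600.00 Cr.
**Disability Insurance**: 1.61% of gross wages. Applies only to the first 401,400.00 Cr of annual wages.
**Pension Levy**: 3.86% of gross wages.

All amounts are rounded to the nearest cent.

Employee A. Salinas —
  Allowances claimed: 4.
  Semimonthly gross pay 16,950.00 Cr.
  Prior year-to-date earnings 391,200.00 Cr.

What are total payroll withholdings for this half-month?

Provincial Income Tax: taxable = 16,950.00 Cr − 4×254.00 Cr = 15,934.00 Cr
  835.20 Cr + 17.81% × (15,934.00 Cr − 9,600.00 Cr) = 835.20 Cr + 17.81% × 6,334.00 Cr = 1,963.29 Cr
Disability Insurance: cap 401,400.00 Cr − YTD 391,200.00 Cr = 10,200.00 Cr subject; 1.61% × 10,200.00 Cr = 164.22 Cr
Pension Levy: 3.86% × 16,950.00 Cr = 654.27 Cr
Total: 1,963.29 Cr + 164.22 Cr + 654.27 Cr = 2,781.78 Cr

2,781.78 Cr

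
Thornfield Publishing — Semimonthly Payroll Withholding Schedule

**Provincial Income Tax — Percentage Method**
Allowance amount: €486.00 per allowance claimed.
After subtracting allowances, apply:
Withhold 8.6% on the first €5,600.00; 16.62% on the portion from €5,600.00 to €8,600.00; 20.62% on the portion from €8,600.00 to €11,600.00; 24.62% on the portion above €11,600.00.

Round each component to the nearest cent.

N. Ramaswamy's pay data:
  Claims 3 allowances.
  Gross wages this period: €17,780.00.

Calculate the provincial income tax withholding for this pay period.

Provincial Income Tax: taxable = €17,780.00 − 3×€486.00 = €16,322.00
  €1,598.80 + 24.62% × (€16,322.00 − €11,600.00) = €1,598.80 + 24.62% × €4,722.00 = €2,761.36

€2,761.36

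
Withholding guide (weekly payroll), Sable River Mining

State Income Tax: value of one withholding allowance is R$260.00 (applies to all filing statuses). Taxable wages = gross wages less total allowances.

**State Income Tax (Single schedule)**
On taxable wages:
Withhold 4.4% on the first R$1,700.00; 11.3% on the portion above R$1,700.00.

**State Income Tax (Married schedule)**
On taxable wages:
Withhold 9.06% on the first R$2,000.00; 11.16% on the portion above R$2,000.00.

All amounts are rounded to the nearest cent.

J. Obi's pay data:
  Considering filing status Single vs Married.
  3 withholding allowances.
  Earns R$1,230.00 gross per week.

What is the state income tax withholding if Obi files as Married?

R$40.77

State Income Tax (Married): taxable = R$1,230.00 − 3×R$260.00 = R$450.00
  9.06% × R$450.00 = R$40.77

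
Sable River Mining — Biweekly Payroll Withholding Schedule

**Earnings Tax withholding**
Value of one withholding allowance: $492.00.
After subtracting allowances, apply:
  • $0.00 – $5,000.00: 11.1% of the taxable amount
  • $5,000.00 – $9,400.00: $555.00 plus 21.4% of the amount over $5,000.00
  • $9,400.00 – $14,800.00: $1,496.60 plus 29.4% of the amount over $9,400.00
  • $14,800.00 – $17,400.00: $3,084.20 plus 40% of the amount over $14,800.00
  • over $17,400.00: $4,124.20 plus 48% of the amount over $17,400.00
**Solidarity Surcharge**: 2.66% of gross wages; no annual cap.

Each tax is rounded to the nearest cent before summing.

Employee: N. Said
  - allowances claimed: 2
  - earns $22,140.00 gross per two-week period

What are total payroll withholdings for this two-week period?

Earnings Tax: taxable = $22,140.00 − 2×$492.00 = $21,156.00
  $4,124.20 + 48% × ($21,156.00 − $17,400.00) = $4,124.20 + 48% × $3,756.00 = $5,927.08
Solidarity Surcharge: 2.66% × $22,140.00 = $588.92
Total: $5,927.08 + $588.92 = $6,516.00

$6,516.00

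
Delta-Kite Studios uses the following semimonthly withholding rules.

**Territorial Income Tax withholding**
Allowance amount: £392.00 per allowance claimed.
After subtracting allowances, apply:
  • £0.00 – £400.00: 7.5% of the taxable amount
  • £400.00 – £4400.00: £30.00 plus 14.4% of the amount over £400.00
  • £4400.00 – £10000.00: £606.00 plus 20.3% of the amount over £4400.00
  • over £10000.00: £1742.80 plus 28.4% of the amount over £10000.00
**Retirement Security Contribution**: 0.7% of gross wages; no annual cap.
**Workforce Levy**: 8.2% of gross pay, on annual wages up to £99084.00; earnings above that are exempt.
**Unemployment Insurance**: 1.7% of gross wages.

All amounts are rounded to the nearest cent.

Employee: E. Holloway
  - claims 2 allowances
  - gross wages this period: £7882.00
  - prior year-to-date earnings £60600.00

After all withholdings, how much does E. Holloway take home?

£5892.83

Territorial Income Tax: taxable = £7882.00 − 2×£392.00 = £7098.00
  £606.00 + 20.3% × (£7098.00 − £4400.00) = £606.00 + 20.3% × £2698.00 = £1153.69
Retirement Security Contribution: 0.7% × £7882.00 = £55.17
Workforce Levy: 8.2% × £7882.00 = £646.32
Unemployment Insurance: 1.7% × £7882.00 = £133.99
Total withheld: £1153.69 + £55.17 + £646.32 + £133.99 = £1989.17
Net pay: £7882.00 − £1989.17 = £5892.83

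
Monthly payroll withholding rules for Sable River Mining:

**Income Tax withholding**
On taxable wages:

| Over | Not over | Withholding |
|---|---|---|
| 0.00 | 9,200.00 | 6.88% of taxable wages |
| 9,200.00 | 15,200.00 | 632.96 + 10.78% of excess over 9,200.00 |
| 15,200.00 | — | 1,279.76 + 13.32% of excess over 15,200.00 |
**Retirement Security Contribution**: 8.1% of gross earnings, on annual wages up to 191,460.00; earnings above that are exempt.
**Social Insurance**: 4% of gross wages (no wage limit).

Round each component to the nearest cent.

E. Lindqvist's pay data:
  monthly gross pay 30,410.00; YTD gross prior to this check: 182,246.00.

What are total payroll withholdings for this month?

5,268.46

Income Tax: taxable = 30,410.00
  1,279.76 + 13.32% × (30,410.00 − 15,200.00) = 1,279.76 + 13.32% × 15,210.00 = 3,305.73
Retirement Security Contribution: cap 191,460.00 − YTD 182,246.00 = 9,214.00 subject; 8.1% × 9,214.00 = 746.33
Social Insurance: 4% × 30,410.00 = 1,216.40
Total: 3,305.73 + 746.33 + 1,216.40 = 5,268.46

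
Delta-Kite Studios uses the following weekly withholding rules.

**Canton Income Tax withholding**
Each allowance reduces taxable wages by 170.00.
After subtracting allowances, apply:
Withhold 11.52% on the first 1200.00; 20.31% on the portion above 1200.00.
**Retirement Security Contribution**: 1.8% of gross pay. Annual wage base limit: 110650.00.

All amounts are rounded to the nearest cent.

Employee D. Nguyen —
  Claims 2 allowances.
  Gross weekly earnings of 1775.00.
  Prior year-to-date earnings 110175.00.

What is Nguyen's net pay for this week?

Canton Income Tax: taxable = 1775.00 − 2×170.00 = 1435.00
  138.24 + 20.31% × (1435.00 − 1200.00) = 138.24 + 20.31% × 235.00 = 185.97
Retirement Security Contribution: cap 110650.00 − YTD 110175.00 = 475.00 subject; 1.8% × 475.00 = 8.55
Total withheld: 185.97 + 8.55 = 194.52
Net pay: 1775.00 − 194.52 = 1580.48

1580.48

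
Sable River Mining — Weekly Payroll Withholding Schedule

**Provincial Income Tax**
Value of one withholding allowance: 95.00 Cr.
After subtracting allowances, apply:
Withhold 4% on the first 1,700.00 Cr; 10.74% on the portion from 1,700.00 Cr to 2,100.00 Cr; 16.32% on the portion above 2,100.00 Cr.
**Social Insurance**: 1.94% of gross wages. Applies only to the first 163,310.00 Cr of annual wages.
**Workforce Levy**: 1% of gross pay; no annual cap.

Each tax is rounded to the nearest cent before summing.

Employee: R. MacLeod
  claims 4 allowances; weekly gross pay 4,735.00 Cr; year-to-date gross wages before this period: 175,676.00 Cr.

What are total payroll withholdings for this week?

Provincial Income Tax: taxable = 4,735.00 Cr − 4×95.00 Cr = 4,355.00 Cr
  110.96 Cr + 16.32% × (4,355.00 Cr − 2,100.00 Cr) = 110.96 Cr + 16.32% × 2,255.00 Cr = 478.98 Cr
Social Insurance: YTD 175,676.00 Cr ≥ cap 163,310.00 Cr → 0.00 Cr
Workforce Levy: 1% × 4,735.00 Cr = 47.35 Cr
Total: 478.98 Cr + 0.00 Cr + 47.35 Cr = 526.33 Cr

526.33 Cr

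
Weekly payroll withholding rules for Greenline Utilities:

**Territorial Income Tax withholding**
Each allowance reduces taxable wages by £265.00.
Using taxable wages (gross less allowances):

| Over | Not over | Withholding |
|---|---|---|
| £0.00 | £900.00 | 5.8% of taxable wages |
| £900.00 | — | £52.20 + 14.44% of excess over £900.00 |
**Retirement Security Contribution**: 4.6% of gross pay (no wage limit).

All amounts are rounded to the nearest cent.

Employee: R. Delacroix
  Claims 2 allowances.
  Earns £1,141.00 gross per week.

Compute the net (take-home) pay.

£1,053.07

Territorial Income Tax: taxable = £1,141.00 − 2×£265.00 = £611.00
  5.8% × £611.00 = £35.44
Retirement Security Contribution: 4.6% × £1,141.00 = £52.49
Total withheld: £35.44 + £52.49 = £87.93
Net pay: £1,141.00 − £87.93 = £1,053.07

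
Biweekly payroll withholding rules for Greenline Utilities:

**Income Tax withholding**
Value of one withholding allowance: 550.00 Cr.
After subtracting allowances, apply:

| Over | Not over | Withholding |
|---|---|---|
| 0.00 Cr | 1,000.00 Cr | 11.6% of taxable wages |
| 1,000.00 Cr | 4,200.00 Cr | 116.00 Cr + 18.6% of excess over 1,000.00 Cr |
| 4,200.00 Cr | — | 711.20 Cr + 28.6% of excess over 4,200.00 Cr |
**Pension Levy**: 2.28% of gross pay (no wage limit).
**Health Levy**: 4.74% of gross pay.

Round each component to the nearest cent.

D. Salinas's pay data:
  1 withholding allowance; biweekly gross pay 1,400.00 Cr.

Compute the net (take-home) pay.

Income Tax: taxable = 1,400.00 Cr − 1×550.00 Cr = 850.00 Cr
  11.6% × 850.00 Cr = 98.60 Cr
Pension Levy: 2.28% × 1,400.00 Cr = 31.92 Cr
Health Levy: 4.74% × 1,400.00 Cr = 66.36 Cr
Total withheld: 98.60 Cr + 31.92 Cr + 66.36 Cr = 196.88 Cr
Net pay: 1,400.00 Cr − 196.88 Cr = 1,203.12 Cr

1,203.12 Cr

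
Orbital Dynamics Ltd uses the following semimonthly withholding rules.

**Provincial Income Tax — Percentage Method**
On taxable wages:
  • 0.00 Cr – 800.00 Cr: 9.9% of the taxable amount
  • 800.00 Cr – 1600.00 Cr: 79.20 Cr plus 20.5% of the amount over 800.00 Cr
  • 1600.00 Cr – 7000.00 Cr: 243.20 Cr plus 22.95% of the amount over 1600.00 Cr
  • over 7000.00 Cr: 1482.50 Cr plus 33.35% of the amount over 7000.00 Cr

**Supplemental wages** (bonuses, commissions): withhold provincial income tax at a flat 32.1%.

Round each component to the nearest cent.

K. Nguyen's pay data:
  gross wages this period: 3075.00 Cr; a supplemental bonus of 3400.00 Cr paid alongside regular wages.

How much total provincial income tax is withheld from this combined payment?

1673.11 Cr

Provincial Income Tax: taxable = 3075.00 Cr
  243.20 Cr + 22.95% × (3075.00 Cr − 1600.00 Cr) = 243.20 Cr + 22.95% × 1475.00 Cr = 581.71 Cr
Supplemental (32.1% flat on bonus): 32.1% × 3400.00 Cr = 1091.40 Cr
Total provincial income tax: 581.71 Cr + 1091.40 Cr = 1673.11 Cr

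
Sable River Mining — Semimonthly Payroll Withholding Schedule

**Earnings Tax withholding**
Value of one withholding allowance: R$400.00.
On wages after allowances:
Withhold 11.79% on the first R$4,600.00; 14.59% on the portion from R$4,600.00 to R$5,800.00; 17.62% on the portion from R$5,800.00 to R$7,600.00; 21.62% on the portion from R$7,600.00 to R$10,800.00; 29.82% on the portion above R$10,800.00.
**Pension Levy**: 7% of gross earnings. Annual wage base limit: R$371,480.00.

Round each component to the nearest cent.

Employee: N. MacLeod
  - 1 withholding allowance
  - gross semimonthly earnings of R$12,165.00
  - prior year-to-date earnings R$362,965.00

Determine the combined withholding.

Earnings Tax: taxable = R$12,165.00 − 1×R$400.00 = R$11,765.00
  R$1,726.42 + 29.82% × (R$11,765.00 − R$10,800.00) = R$1,726.42 + 29.82% × R$965.00 = R$2,014.18
Pension Levy: cap R$371,480.00 − YTD R$362,965.00 = R$8,515.00 subject; 7% × R$8,515.00 = R$596.05
Total: R$2,014.18 + R$596.05 = R$2,610.23

R$2,610.23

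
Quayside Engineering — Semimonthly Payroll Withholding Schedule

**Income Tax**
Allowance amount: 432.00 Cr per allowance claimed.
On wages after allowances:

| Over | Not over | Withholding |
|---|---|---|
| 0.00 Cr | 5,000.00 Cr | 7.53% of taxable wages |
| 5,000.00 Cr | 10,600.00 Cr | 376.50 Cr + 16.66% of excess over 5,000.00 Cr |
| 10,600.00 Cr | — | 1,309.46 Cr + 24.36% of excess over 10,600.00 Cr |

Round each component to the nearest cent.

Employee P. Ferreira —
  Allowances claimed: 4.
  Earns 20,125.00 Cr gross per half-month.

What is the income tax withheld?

3,208.81 Cr

Income Tax: taxable = 20,125.00 Cr − 4×432.00 Cr = 18,397.00 Cr
  1,309.46 Cr + 24.36% × (18,397.00 Cr − 10,600.00 Cr) = 1,309.46 Cr + 24.36% × 7,797.00 Cr = 3,208.81 Cr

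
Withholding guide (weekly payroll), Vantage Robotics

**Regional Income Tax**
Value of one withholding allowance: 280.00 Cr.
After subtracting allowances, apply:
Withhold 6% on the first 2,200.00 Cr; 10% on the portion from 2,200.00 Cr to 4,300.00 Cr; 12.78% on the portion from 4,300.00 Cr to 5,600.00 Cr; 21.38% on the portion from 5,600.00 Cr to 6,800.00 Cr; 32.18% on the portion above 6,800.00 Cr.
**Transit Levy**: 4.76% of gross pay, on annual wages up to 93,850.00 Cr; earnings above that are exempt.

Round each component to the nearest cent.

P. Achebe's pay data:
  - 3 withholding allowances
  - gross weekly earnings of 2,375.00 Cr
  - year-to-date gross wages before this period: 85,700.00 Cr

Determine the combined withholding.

Regional Income Tax: taxable = 2,375.00 Cr − 3×280.00 Cr = 1,535.00 Cr
  6% × 1,535.00 Cr = 92.10 Cr
Transit Levy: 4.76% × 2,375.00 Cr = 113.05 Cr
Total: 92.10 Cr + 113.05 Cr = 205.15 Cr

205.15 Cr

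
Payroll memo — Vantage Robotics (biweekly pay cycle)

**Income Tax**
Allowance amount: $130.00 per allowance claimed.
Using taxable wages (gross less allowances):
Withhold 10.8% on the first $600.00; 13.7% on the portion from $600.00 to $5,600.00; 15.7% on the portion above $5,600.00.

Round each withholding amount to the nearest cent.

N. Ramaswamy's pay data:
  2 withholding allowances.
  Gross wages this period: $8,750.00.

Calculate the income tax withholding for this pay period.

Income Tax: taxable = $8,750.00 − 2×$130.00 = $8,490.00
  $749.80 + 15.7% × ($8,490.00 − $5,600.00) = $749.80 + 15.7% × $2,890.00 = $1,203.53

$1,203.53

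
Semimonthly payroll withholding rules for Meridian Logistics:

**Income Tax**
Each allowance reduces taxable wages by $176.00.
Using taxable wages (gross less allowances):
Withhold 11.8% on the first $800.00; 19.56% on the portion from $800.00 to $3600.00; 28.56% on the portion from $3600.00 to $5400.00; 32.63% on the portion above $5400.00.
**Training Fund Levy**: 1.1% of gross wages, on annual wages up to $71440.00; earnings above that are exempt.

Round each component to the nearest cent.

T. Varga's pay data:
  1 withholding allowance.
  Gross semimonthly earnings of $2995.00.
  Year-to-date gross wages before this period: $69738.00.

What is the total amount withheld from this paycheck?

Income Tax: taxable = $2995.00 − 1×$176.00 = $2819.00
  $94.40 + 19.56% × ($2819.00 − $800.00) = $94.40 + 19.56% × $2019.00 = $489.32
Training Fund Levy: cap $71440.00 − YTD $69738.00 = $1702.00 subject; 1.1% × $1702.00 = $18.72
Total: $489.32 + $18.72 = $508.04

$508.04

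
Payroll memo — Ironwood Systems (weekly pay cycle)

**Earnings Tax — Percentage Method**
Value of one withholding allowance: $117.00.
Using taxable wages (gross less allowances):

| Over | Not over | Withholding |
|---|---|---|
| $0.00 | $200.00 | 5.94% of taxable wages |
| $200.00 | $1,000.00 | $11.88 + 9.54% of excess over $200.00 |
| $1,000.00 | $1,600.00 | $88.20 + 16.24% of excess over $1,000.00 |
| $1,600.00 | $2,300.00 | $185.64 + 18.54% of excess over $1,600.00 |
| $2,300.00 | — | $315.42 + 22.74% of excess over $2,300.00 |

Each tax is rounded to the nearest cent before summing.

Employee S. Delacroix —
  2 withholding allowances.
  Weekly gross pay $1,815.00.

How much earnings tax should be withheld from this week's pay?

Earnings Tax: taxable = $1,815.00 − 2×$117.00 = $1,581.00
  $88.20 + 16.24% × ($1,581.00 − $1,000.00) = $88.20 + 16.24% × $581.00 = $182.55

$182.55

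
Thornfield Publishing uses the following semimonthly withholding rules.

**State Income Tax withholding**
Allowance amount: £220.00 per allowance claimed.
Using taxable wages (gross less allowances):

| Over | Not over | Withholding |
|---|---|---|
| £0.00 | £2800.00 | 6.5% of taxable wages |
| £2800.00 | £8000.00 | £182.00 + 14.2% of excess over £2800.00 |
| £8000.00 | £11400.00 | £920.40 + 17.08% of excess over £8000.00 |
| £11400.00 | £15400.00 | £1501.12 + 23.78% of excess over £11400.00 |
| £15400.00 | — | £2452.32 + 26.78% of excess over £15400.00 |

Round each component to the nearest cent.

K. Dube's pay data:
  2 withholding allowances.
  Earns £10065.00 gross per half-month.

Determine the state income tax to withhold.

£1197.95

State Income Tax: taxable = £10065.00 − 2×£220.00 = £9625.00
  £920.40 + 17.08% × (£9625.00 − £8000.00) = £920.40 + 17.08% × £1625.00 = £1197.95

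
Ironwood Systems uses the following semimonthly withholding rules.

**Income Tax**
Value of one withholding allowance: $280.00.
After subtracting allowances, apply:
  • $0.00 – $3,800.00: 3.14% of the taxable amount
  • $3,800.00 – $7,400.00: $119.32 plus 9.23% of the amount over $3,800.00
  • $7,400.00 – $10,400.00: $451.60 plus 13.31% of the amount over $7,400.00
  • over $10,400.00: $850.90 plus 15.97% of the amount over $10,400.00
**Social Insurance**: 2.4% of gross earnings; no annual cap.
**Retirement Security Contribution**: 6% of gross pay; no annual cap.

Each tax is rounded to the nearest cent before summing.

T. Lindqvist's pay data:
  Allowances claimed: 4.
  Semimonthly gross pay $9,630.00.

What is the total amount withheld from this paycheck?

$1,408.26

Income Tax: taxable = $9,630.00 − 4×$280.00 = $8,510.00
  $451.60 + 13.31% × ($8,510.00 − $7,400.00) = $451.60 + 13.31% × $1,110.00 = $599.34
Social Insurance: 2.4% × $9,630.00 = $231.12
Retirement Security Contribution: 6% × $9,630.00 = $577.80
Total: $599.34 + $231.12 + $577.80 = $1,408.26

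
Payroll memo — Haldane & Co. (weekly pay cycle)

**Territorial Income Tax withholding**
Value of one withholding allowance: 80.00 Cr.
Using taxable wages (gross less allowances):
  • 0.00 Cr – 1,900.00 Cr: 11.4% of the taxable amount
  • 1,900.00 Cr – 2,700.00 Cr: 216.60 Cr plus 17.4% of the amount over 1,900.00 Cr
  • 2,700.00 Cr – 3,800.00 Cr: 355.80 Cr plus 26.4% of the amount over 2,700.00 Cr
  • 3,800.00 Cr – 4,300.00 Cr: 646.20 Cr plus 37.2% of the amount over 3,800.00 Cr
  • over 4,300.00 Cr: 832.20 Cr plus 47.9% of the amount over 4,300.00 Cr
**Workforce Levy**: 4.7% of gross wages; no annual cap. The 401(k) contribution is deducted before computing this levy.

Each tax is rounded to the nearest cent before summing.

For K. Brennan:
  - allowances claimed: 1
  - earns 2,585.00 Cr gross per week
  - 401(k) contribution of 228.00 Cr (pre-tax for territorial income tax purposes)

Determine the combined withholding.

392.98 Cr

Territorial Income Tax: taxable = 2,585.00 Cr − 228.00 Cr − 1×80.00 Cr = 2,277.00 Cr
  216.60 Cr + 17.4% × (2,277.00 Cr − 1,900.00 Cr) = 216.60 Cr + 17.4% × 377.00 Cr = 282.20 Cr
Workforce Levy: 4.7% × 2,357.00 Cr = 110.78 Cr
Total: 282.20 Cr + 110.78 Cr = 392.98 Cr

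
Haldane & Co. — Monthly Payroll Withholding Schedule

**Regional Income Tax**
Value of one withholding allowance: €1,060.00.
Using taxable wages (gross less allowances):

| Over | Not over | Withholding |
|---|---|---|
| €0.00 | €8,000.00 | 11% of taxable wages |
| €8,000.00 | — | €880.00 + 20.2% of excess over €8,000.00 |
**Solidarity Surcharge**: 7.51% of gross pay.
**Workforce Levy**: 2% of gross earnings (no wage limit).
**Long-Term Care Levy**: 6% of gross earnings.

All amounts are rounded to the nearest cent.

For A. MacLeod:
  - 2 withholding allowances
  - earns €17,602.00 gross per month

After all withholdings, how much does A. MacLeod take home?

€12,480.57

Regional Income Tax: taxable = €17,602.00 − 2×€1,060.00 = €15,482.00
  €880.00 + 20.2% × (€15,482.00 − €8,000.00) = €880.00 + 20.2% × €7,482.00 = €2,391.36
Solidarity Surcharge: 7.51% × €17,602.00 = €1,321.91
Workforce Levy: 2% × €17,602.00 = €352.04
Long-Term Care Levy: 6% × €17,602.00 = €1,056.12
Total withheld: €2,391.36 + €1,321.91 + €352.04 + €1,056.12 = €5,121.43
Net pay: €17,602.00 − €5,121.43 = €12,480.57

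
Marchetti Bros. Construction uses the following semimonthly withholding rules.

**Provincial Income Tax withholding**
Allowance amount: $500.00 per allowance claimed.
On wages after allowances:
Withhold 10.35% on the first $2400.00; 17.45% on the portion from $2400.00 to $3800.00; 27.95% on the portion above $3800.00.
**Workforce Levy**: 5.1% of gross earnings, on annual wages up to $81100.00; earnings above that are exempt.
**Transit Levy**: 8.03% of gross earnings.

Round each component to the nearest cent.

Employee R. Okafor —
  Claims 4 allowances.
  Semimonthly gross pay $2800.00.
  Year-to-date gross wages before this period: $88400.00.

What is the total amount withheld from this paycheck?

Provincial Income Tax: taxable = $2800.00 − 4×$500.00 = $800.00
  10.35% × $800.00 = $82.80
Workforce Levy: YTD $88400.00 ≥ cap $81100.00 → $0.00
Transit Levy: 8.03% × $2800.00 = $224.84
Total: $82.80 + $0.00 + $224.84 = $307.64

$307.64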